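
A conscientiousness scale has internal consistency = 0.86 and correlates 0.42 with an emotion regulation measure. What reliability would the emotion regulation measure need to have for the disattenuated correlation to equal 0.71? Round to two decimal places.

r_true = r_obs / √(r_xx · r_yy) ⇒ 0.71 = 0.42 / √(0.86 · r_yy).
√(0.86 · r_yy) = 0.42 / 0.71 = 0.5915; 0.86 · r_yy = 0.3499; r_yy = 0.3499 / 0.86 ≈ 0.41.

0.41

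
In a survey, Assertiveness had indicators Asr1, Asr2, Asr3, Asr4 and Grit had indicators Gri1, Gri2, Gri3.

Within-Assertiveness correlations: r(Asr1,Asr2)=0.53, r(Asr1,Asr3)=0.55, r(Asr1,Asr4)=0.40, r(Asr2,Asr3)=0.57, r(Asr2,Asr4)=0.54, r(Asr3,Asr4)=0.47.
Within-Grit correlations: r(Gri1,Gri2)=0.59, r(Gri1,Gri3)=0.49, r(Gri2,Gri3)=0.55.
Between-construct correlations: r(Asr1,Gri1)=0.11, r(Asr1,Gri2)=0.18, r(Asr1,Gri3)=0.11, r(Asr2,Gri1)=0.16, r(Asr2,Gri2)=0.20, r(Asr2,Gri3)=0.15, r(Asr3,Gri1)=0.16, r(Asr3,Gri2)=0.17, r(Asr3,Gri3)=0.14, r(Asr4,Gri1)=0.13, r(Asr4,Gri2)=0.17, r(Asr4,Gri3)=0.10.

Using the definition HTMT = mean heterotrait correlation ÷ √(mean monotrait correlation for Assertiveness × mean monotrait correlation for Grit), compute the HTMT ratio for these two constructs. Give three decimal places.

0.282

Between-construct mean = 1.78/12 = 0.1483.
Mean within-Asr = 3.06/6 = 0.5100; mean within-Gri = 1.63/3 = 0.5433.
Geometric mean = √(0.5100 × 0.5433) = 0.5264.
HTMT = 0.1483 / 0.5264 = 0.282.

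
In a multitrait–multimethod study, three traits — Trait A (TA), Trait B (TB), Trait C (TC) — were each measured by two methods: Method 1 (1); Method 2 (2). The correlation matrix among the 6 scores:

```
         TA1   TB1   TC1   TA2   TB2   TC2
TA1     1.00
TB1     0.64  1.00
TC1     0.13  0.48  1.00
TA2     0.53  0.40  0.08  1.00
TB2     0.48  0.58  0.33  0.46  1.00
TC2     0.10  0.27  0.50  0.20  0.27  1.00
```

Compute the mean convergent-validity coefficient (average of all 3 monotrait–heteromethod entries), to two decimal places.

Convergent values: 0.53, 0.58, 0.50; mean = 1.61/3 = 0.54.

0.54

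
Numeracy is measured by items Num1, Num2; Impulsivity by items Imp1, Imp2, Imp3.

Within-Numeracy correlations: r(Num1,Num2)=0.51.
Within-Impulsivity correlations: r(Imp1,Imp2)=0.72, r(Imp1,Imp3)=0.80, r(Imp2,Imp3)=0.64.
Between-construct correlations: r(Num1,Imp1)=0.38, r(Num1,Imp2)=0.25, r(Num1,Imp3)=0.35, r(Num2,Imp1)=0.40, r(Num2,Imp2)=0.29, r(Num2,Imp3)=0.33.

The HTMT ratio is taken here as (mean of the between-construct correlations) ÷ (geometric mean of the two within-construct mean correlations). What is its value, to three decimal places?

0.550

Between-construct mean = 2.00/6 = 0.3333.
Mean within-Num = 0.51/1 = 0.5100; mean within-Imp = 2.16/3 = 0.7200.
Geometric mean = √(0.5100 × 0.7200) = 0.6060.
HTMT = 0.3333 / 0.6060 = 0.550.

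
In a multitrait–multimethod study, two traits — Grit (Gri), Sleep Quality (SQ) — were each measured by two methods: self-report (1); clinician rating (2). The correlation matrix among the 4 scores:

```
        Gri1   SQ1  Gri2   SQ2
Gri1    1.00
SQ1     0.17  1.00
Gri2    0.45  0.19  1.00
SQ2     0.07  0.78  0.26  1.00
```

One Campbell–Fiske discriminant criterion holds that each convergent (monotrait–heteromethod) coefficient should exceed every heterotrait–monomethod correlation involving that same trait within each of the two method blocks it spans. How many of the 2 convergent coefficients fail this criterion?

Convergent coefficients and their comparison sets:
Gri (methods 1·2): 0.45 vs {0.17, 0.26} → pass.
SQ (methods 1·2): 0.78 vs {0.17, 0.26} → pass.
0 of 2 fail.

0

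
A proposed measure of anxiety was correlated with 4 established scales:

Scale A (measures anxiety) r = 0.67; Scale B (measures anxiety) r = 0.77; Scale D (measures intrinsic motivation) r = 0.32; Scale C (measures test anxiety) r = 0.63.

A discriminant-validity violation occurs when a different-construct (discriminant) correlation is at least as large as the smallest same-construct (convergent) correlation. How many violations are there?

0

Convergent (same construct = anxiety): Scale A, Scale B.
Smallest convergent = 0.67. Discriminant values: 0.32, 0.63; count ≥ 0.67 → 0.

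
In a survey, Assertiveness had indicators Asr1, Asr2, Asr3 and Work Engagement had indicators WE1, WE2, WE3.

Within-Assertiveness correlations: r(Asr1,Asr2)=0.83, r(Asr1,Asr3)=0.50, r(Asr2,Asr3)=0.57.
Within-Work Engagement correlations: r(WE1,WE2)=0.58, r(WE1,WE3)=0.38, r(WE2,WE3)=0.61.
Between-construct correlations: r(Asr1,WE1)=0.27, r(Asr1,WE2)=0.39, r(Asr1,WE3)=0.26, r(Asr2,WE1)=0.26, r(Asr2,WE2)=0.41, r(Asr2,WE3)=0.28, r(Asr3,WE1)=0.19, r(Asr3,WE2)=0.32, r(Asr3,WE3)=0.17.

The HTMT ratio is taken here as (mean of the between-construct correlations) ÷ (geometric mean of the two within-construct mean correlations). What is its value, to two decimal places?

Mean between = 2.55/9 = 0.2833.
Mean within-Asr = 1.90/3 = 0.6333; mean within-WE = 1.57/3 = 0.5233.
Geometric mean = √(0.6333 × 0.5233) = 0.5757.
HTMT = 0.2833 / 0.5757 = 0.49.

0.49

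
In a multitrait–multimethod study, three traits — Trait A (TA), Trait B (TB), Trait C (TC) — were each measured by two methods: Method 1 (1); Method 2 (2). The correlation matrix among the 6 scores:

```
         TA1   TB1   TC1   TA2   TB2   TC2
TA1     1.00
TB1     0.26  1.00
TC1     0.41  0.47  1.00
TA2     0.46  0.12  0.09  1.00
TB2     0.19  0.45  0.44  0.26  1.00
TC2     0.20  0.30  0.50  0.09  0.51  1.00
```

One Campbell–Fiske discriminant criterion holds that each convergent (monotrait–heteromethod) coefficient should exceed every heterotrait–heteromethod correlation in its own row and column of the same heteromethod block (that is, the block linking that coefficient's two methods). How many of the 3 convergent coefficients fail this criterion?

Each convergent coefficient versus the relevant comparison correlations:
TA (methods 1·2): 0.46 vs {0.19, 0.12, 0.20, 0.09} → pass.
TB (methods 1·2): 0.45 vs {0.12, 0.19, 0.30, 0.44} → pass.
TC (methods 1·2): 0.50 vs {0.09, 0.20, 0.44, 0.30} → pass.
0 of 3 fail.

0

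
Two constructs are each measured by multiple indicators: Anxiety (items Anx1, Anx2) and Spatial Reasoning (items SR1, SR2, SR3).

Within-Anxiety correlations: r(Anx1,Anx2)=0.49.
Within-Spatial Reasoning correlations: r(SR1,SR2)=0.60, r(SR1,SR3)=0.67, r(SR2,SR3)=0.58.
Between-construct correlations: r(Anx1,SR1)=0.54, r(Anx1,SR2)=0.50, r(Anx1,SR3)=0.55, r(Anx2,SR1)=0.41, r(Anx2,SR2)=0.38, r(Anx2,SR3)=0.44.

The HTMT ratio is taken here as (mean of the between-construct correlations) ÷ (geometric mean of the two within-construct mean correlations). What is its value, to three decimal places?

0.855

Between-construct mean = 2.82/6 = 0.4700.
Mean within-Anx = 0.49/1 = 0.4900; mean within-SR = 1.85/3 = 0.6167.
Geometric mean = √(0.4900 × 0.6167) = 0.5497.
HTMT = 0.4700 / 0.5497 = 0.855.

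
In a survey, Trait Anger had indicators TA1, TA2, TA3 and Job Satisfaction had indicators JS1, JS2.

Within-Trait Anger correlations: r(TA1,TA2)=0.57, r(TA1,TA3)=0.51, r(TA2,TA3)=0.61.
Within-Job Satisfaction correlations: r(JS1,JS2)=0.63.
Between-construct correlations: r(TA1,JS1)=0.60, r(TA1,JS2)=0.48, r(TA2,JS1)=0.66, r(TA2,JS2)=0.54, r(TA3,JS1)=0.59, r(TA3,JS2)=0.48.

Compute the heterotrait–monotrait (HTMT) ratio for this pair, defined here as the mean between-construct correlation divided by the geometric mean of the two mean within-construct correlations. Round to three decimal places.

0.937

Between-construct mean = 3.35/6 = 0.5583.
Mean within-TA = 1.69/3 = 0.5633; mean within-JS = 0.63/1 = 0.6300.
Geometric mean = √(0.5633 × 0.6300) = 0.5957.
HTMT = 0.5583 / 0.5957 = 0.937.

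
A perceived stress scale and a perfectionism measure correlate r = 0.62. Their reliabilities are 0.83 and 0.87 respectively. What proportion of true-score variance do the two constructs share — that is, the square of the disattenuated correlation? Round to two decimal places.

0.53

Disattenuated r = 0.62 / √(0.83 × 0.87) = 0.62 / 0.8498 = 0.7296.
Shared true-score variance = 0.7296² = 0.5323 ≈ 0.53.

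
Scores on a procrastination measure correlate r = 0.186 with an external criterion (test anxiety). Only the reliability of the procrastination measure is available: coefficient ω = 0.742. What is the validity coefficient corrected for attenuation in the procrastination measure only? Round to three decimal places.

0.216

Single correction: r_c = r_obs / √r_xx = 0.186 / √0.742 = 0.186 / 0.8614 ≈ 0.216.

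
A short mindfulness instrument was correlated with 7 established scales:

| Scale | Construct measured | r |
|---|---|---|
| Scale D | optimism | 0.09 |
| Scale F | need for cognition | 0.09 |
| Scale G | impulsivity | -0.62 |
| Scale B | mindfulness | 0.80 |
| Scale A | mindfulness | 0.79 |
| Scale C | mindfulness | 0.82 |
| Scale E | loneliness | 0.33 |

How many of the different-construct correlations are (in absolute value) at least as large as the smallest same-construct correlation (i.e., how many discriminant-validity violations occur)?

0

Convergent (same construct = mindfulness): Scale B, Scale A, Scale C.
Smallest convergent = 0.79. Discriminant |r|: 0.09, 0.09, 0.62, 0.33; count ≥ 0.79 → 0.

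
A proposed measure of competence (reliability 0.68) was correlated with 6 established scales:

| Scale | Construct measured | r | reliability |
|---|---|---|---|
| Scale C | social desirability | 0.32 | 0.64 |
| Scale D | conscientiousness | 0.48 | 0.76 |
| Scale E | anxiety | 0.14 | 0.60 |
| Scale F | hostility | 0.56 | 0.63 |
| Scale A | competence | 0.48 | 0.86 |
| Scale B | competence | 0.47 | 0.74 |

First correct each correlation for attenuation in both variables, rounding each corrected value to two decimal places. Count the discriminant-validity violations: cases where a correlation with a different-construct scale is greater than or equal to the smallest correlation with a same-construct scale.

Disattenuated r (r / √(r_scale · r_new)):
  Scale C (disc): 0.32 / √(0.64·0.68) = 0.49
  Scale D (disc): 0.48 / √(0.76·0.68) = 0.67
  Scale E (disc): 0.14 / √(0.60·0.68) = 0.22
  Scale F (disc): 0.56 / √(0.63·0.68) = 0.86
  Scale A (conv): 0.48 / √(0.86·0.68) = 0.63
  Scale B (conv): 0.47 / √(0.74·0.68) = 0.66
Smallest convergent = 0.63. Discriminant values: 0.49, 0.67, 0.22, 0.86; count ≥ 0.63 → 2.

2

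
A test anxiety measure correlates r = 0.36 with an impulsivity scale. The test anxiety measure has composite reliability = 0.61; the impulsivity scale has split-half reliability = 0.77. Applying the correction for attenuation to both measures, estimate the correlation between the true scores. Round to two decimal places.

r_true = r_obs / √(r_xx · r_yy) = 0.36 / √(0.61 × 0.77) = 0.36 / √0.4697 = 0.36 / 0.6853 ≈ 0.53.

0.53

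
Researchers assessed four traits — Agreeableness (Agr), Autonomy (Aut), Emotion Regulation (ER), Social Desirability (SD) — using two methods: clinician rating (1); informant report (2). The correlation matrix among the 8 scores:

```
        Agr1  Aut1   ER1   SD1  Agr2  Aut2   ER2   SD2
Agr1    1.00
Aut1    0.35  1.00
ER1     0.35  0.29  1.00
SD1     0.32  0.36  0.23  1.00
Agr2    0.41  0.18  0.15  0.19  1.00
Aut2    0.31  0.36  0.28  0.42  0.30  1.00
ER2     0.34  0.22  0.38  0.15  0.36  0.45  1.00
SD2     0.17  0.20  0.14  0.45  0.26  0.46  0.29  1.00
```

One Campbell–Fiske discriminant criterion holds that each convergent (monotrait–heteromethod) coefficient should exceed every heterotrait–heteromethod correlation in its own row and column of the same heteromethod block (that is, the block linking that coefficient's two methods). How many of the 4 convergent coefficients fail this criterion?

1

Each convergent coefficient versus the relevant comparison correlations:
Agr (methods 1·2): 0.41 vs {0.31, 0.18, 0.34, 0.15, 0.17, 0.19} → pass.
Aut (methods 1·2): 0.36 vs {0.18, 0.31, 0.22, 0.28, 0.20, 0.42} → fail.
ER (methods 1·2): 0.38 vs {0.15, 0.34, 0.28, 0.22, 0.14, 0.15} → pass.
SD (methods 1·2): 0.45 vs {0.19, 0.17, 0.42, 0.20, 0.15, 0.14} → pass.
1 of 4 fail.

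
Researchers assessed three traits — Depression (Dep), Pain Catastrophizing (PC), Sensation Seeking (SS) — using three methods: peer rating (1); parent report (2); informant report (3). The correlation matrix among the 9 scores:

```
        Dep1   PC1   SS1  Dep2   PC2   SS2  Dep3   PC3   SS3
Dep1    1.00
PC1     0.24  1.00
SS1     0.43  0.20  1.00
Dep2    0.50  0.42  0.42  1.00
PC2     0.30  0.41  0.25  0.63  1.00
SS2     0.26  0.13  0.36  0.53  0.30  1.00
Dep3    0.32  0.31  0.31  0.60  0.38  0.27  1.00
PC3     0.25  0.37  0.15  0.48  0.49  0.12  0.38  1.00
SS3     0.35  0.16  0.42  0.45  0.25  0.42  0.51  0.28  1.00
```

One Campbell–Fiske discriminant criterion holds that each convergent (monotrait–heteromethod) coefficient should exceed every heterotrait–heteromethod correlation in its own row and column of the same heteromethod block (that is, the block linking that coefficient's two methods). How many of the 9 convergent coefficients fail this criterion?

4

Checking each validity diagonal entry against its comparison values:
Dep (methods 1·2): 0.50 vs {0.30, 0.42, 0.26, 0.42} → pass.
Dep (methods 1·3): 0.32 vs {0.25, 0.31, 0.35, 0.31} → fail.
Dep (methods 2·3): 0.60 vs {0.48, 0.38, 0.45, 0.27} → pass.
PC (methods 1·2): 0.41 vs {0.42, 0.30, 0.13, 0.25} → fail.
PC (methods 1·3): 0.37 vs {0.31, 0.25, 0.16, 0.15} → pass.
PC (methods 2·3): 0.49 vs {0.38, 0.48, 0.25, 0.12} → pass.
SS (methods 1·2): 0.36 vs {0.42, 0.26, 0.25, 0.13} → fail.
SS (methods 1·3): 0.42 vs {0.31, 0.35, 0.15, 0.16} → pass.
SS (methods 2·3): 0.42 vs {0.27, 0.45, 0.12, 0.25} → fail.
4 of 9 fail.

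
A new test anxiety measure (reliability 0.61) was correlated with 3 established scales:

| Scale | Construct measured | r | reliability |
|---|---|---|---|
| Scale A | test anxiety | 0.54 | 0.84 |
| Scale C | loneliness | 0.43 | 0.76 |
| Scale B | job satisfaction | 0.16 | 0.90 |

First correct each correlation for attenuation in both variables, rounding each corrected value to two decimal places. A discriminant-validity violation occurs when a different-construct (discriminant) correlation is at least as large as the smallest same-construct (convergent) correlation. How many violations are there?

0

Disattenuated r (r / √(r_scale · r_new)):
  Scale A (conv): 0.54 / √(0.84·0.61) = 0.75
  Scale C (disc): 0.43 / √(0.76·0.61) = 0.63
  Scale B (disc): 0.16 / √(0.90·0.61) = 0.22
Smallest convergent = 0.75. Discriminant values: 0.63, 0.22; count ≥ 0.75 → 0.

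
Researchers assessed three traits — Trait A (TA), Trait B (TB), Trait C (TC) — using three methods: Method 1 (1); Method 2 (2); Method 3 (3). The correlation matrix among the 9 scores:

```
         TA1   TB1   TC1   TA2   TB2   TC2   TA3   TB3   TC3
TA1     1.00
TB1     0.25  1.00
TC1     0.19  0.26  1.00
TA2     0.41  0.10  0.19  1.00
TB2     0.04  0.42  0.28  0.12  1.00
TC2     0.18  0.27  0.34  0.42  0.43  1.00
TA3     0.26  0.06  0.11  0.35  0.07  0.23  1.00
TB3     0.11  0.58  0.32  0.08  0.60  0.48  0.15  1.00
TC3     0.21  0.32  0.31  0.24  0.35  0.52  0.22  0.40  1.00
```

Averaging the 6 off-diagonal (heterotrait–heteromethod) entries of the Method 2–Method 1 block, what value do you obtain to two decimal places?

HTHM values (method 2 × method 1): 0.10, 0.19, 0.04, 0.28, 0.18, 0.27; mean = 1.06/6 = 0.18.

0.18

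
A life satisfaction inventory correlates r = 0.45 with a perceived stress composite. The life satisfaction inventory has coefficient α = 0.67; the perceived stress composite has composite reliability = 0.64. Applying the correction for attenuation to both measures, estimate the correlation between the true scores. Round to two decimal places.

r_true = r_obs / √(r_xx · r_yy) = 0.45 / √(0.67 × 0.64) = 0.45 / √0.4288 = 0.45 / 0.6548 ≈ 0.69.

0.69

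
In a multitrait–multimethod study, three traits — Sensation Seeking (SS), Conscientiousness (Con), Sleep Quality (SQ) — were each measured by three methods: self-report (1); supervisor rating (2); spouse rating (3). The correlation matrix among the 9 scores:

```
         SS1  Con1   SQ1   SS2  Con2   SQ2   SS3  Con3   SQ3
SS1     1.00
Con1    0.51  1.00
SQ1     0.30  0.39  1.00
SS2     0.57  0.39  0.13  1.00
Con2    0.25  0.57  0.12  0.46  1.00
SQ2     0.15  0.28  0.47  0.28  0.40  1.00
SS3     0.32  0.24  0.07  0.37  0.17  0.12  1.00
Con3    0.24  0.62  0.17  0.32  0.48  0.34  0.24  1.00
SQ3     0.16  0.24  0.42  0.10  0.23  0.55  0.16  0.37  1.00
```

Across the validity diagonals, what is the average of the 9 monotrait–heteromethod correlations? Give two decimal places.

Convergent values: 0.57, 0.32, 0.37, 0.57, 0.62, 0.48, 0.47, 0.42, 0.55; mean = 4.37/9 = 0.49.

0.49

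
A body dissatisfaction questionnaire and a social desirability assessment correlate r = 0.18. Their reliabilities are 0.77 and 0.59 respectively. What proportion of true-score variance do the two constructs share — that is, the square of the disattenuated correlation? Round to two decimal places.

0.07

Disattenuated r = 0.18 / √(0.77 × 0.59) = 0.18 / 0.6740 = 0.2671.
Shared true-score variance = 0.2671² = 0.0713 ≈ 0.07.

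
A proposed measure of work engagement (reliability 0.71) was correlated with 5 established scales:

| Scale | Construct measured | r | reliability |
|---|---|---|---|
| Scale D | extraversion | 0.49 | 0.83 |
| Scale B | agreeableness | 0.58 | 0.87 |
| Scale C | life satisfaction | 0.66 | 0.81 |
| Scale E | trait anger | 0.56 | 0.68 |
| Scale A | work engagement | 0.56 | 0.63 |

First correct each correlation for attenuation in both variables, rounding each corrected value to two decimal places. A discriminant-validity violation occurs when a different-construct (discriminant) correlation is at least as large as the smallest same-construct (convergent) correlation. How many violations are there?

Disattenuated r (r / √(r_scale · r_new)):
  Scale D (disc): 0.49 / √(0.83·0.71) = 0.64
  Scale B (disc): 0.58 / √(0.87·0.71) = 0.74
  Scale C (disc): 0.66 / √(0.81·0.71) = 0.87
  Scale E (disc): 0.56 / √(0.68·0.71) = 0.81
  Scale A (conv): 0.56 / √(0.63·0.71) = 0.84
Smallest convergent = 0.84. Discriminant values: 0.64, 0.74, 0.87, 0.81; count ≥ 0.84 → 1.

1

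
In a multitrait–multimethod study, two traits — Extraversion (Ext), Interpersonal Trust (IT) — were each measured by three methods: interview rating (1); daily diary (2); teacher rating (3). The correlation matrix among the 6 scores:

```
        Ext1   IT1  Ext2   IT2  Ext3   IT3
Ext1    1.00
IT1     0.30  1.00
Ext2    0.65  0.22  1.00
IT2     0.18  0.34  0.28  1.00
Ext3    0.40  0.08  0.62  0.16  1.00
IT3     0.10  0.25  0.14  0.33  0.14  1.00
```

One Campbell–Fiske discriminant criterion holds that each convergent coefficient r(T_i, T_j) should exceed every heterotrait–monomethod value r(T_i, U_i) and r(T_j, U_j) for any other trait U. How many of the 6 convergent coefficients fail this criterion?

Each convergent coefficient versus the relevant comparison correlations:
Ext (methods 1·2): 0.65 vs {0.30, 0.28} → pass.
Ext (methods 1·3): 0.40 vs {0.30, 0.14} → pass.
Ext (methods 2·3): 0.62 vs {0.28, 0.14} → pass.
IT (methods 1·2): 0.34 vs {0.30, 0.28} → pass.
IT (methods 1·3): 0.25 vs {0.30, 0.14} → fail.
IT (methods 2·3): 0.33 vs {0.28, 0.14} → pass.
1 of 6 fail.

1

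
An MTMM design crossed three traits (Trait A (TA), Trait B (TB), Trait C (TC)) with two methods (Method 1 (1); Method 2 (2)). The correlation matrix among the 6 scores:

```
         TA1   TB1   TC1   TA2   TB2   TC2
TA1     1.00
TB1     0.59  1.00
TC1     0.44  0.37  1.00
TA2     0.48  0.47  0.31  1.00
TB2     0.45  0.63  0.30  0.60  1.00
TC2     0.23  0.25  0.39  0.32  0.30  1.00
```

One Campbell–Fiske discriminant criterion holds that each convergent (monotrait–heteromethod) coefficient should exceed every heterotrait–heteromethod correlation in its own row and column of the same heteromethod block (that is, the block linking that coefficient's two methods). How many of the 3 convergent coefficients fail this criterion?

Each convergent coefficient versus the relevant comparison correlations:
TA (methods 1·2): 0.48 vs {0.45, 0.47, 0.23, 0.31} → pass.
TB (methods 1·2): 0.63 vs {0.47, 0.45, 0.25, 0.30} → pass.
TC (methods 1·2): 0.39 vs {0.31, 0.23, 0.30, 0.25} → pass.
0 of 3 fail.

0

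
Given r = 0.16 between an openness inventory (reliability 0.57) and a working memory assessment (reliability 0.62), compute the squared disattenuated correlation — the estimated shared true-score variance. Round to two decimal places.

0.07

Disattenuated r = 0.16 / √(0.57 × 0.62) = 0.16 / 0.5945 = 0.2691.
Shared true-score variance = 0.2691² = 0.0724 ≈ 0.07.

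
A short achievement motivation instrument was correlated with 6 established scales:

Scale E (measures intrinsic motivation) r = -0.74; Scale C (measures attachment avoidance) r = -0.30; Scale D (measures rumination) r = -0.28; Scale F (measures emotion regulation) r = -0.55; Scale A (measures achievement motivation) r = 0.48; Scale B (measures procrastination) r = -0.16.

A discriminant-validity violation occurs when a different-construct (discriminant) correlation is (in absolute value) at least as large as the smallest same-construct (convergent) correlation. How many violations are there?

2

Convergent (same construct = achievement motivation): Scale A.
Smallest convergent = 0.48. Discriminant |r|: 0.74, 0.30, 0.28, 0.55, 0.16; count ≥ 0.48 → 2.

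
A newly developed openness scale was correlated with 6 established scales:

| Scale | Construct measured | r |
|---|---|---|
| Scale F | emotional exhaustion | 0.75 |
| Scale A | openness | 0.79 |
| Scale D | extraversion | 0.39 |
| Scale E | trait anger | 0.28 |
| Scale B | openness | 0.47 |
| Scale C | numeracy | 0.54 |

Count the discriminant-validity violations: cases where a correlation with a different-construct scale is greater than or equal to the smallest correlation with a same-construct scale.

2

Convergent (same construct = openness): Scale A, Scale B.
Smallest convergent = 0.47. Discriminant values: 0.75, 0.39, 0.28, 0.54; count ≥ 0.47 → 2.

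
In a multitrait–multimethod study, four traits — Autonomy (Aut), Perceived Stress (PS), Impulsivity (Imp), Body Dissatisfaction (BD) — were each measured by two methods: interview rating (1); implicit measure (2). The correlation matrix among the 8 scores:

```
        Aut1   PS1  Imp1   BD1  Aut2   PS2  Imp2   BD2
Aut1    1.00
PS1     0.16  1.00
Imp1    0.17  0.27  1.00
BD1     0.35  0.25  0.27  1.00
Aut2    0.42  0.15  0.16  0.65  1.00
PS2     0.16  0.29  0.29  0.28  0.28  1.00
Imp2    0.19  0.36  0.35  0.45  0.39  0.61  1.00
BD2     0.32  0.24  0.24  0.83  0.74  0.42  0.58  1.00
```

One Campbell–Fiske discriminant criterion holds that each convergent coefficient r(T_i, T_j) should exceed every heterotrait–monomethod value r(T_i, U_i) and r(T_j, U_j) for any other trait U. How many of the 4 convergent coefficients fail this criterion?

Convergent coefficients and their comparison sets:
Aut (methods 1·2): 0.42 vs {0.16, 0.28, 0.17, 0.39, 0.35, 0.74} → fail.
PS (methods 1·2): 0.29 vs {0.16, 0.28, 0.27, 0.61, 0.25, 0.42} → fail.
Imp (methods 1·2): 0.35 vs {0.17, 0.39, 0.27, 0.61, 0.27, 0.58} → fail.
BD (methods 1·2): 0.83 vs {0.35, 0.74, 0.25, 0.42, 0.27, 0.58} → pass.
3 of 4 fail.

3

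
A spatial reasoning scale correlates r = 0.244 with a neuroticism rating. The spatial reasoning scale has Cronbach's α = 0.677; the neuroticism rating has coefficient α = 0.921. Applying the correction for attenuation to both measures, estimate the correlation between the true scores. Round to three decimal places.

0.309

r_true = r_obs / √(r_xx · r_yy) = 0.244 / √(0.677 × 0.921) = 0.244 / √0.623517 = 0.244 / 0.7896 ≈ 0.309.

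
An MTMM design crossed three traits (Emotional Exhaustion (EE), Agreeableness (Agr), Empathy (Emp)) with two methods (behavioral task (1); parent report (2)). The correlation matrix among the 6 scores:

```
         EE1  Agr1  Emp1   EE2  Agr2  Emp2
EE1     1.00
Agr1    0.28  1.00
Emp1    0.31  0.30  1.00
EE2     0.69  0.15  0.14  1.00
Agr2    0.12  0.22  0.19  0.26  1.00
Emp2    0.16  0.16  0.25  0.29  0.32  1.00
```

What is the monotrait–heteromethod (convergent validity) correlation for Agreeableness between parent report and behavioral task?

Same trait (Agr), different methods: r(Agr2, Agr1) = 0.22.

0.22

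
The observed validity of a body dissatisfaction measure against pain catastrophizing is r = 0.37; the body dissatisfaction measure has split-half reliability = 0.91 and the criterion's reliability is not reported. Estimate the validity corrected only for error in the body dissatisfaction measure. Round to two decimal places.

0.39

Single correction: r_c = r_obs / √r_xx = 0.37 / √0.91 = 0.37 / 0.9539 ≈ 0.39.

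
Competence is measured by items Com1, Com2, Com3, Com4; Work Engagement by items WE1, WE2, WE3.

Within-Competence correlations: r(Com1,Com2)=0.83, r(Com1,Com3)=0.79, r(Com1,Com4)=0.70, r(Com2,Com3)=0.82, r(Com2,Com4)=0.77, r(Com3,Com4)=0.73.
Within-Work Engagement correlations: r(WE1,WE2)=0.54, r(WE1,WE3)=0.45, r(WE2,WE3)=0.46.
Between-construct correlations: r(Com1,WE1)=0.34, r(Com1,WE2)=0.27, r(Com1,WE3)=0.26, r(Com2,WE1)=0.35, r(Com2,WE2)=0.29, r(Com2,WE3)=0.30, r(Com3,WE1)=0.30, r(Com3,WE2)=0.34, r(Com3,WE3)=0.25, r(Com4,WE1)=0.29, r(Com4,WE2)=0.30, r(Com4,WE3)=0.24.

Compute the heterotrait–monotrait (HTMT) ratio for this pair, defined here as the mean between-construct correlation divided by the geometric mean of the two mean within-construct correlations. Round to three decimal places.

0.481

Mean heterotrait r = 3.53/12 = 0.2942.
Mean within-Com = 4.64/6 = 0.7733; mean within-WE = 1.45/3 = 0.4833.
Geometric mean = √(0.7733 × 0.4833) = 0.6113.
HTMT = 0.2942 / 0.6113 = 0.481.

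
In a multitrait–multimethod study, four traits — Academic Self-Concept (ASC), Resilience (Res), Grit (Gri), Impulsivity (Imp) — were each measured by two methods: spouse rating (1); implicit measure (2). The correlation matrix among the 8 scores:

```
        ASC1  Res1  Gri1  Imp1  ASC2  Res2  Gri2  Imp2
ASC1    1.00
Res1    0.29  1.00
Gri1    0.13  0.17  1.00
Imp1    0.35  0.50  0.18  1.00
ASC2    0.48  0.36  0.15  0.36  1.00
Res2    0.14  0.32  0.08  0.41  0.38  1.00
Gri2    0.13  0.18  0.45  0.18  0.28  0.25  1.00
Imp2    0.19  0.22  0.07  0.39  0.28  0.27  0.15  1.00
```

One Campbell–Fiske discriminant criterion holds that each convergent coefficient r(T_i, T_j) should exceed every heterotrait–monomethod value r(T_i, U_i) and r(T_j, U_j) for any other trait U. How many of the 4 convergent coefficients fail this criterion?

2

Convergent coefficients and their comparison sets:
ASC (methods 1·2): 0.48 vs {0.29, 0.38, 0.13, 0.28, 0.35, 0.28} → pass.
Res (methods 1·2): 0.32 vs {0.29, 0.38, 0.17, 0.25, 0.50, 0.27} → fail.
Gri (methods 1·2): 0.45 vs {0.13, 0.28, 0.17, 0.25, 0.18, 0.15} → pass.
Imp (methods 1·2): 0.39 vs {0.35, 0.28, 0.50, 0.27, 0.18, 0.15} → fail.
2 of 4 fail.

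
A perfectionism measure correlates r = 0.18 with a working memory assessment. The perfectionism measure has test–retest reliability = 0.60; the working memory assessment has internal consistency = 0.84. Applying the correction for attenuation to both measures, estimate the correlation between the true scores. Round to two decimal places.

0.25

r_true = r_obs / √(r_xx · r_yy) = 0.18 / √(0.60 × 0.84) = 0.18 / √0.5040 = 0.18 / 0.7099 ≈ 0.25.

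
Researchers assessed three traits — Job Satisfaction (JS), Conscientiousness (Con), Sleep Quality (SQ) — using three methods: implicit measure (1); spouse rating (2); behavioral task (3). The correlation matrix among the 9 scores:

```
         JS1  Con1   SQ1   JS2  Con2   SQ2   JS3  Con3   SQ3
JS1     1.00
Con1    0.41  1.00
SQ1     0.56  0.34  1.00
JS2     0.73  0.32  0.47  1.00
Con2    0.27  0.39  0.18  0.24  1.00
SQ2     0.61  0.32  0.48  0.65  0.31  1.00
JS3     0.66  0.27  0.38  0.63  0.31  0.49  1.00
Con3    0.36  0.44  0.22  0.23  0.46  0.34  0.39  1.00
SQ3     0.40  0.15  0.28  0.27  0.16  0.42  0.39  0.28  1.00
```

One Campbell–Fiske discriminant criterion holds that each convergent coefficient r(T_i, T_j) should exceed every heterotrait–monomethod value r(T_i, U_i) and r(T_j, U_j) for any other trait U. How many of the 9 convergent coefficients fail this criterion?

Convergent coefficients and their comparison sets:
JS (methods 1·2): 0.73 vs {0.41, 0.24, 0.56, 0.65} → pass.
JS (methods 1·3): 0.66 vs {0.41, 0.39, 0.56, 0.39} → pass.
JS (methods 2·3): 0.63 vs {0.24, 0.39, 0.65, 0.39} → fail.
Con (methods 1·2): 0.39 vs {0.41, 0.24, 0.34, 0.31} → fail.
Con (methods 1·3): 0.44 vs {0.41, 0.39, 0.34, 0.28} → pass.
Con (methods 2·3): 0.46 vs {0.24, 0.39, 0.31, 0.28} → pass.
SQ (methods 1·2): 0.48 vs {0.56, 0.65, 0.34, 0.31} → fail.
SQ (methods 1·3): 0.28 vs {0.56, 0.39, 0.34, 0.28} → fail.
SQ (methods 2·3): 0.42 vs {0.65, 0.39, 0.31, 0.28} → fail.
5 of 9 fail.

5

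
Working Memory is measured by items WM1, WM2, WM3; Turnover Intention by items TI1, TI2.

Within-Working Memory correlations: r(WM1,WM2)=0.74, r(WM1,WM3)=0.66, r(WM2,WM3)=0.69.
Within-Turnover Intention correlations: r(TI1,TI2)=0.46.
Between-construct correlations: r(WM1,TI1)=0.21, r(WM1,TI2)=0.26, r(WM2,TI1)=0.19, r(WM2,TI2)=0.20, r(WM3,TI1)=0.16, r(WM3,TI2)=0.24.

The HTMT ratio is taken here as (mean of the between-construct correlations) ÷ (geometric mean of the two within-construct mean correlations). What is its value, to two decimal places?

Between-construct mean = 1.26/6 = 0.2100.
Mean within-WM = 2.09/3 = 0.6967; mean within-TI = 0.46/1 = 0.4600.
Geometric mean = √(0.6967 × 0.4600) = 0.5661.
HTMT = 0.2100 / 0.5661 = 0.37.

0.37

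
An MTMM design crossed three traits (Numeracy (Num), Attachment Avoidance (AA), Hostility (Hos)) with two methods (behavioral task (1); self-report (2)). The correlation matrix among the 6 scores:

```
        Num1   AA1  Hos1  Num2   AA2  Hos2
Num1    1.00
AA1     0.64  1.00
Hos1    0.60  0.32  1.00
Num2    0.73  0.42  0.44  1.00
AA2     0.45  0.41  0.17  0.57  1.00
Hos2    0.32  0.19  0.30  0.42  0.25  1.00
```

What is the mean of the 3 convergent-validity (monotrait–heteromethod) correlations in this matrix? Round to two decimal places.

Convergent values: 0.73, 0.41, 0.30; mean = 1.44/3 = 0.48.

0.48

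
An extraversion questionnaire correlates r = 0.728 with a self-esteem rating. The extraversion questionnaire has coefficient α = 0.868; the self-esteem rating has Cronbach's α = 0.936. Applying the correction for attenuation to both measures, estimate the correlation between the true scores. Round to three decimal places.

0.808

r_true = r_obs / √(r_xx · r_yy) = 0.728 / √(0.868 × 0.936) = 0.728 / √0.812448 = 0.728 / 0.9014 ≈ 0.808.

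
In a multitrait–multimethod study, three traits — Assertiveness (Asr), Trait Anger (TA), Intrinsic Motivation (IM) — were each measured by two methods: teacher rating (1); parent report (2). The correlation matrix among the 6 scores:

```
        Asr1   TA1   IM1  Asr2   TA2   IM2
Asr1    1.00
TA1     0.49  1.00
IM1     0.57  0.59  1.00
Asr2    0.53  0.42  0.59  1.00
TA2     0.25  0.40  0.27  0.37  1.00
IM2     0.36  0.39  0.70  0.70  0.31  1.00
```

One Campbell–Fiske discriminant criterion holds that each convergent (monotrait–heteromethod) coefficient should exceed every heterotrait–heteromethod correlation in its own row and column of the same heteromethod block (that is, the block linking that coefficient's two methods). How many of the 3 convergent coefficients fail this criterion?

Each convergent coefficient versus the relevant comparison correlations:
Asr (methods 1·2): 0.53 vs {0.25, 0.42, 0.36, 0.59} → fail.
TA (methods 1·2): 0.40 vs {0.42, 0.25, 0.39, 0.27} → fail.
IM (methods 1·2): 0.70 vs {0.59, 0.36, 0.27, 0.39} → pass.
2 of 3 fail.

2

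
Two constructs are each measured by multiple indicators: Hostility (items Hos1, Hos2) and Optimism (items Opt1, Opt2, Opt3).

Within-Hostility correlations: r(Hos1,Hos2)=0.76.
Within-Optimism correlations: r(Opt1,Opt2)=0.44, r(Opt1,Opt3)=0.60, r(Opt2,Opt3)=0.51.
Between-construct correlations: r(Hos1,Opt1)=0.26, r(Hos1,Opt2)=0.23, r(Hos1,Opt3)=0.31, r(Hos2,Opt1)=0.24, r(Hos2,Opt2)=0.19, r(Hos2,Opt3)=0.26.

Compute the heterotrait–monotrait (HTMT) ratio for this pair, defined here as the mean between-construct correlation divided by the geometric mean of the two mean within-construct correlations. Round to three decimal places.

0.396

Mean heterotrait r = 1.49/6 = 0.2483.
Mean within-Hos = 0.76/1 = 0.7600; mean within-Opt = 1.55/3 = 0.5167.
Geometric mean = √(0.7600 × 0.5167) = 0.6267.
HTMT = 0.2483 / 0.6267 = 0.396.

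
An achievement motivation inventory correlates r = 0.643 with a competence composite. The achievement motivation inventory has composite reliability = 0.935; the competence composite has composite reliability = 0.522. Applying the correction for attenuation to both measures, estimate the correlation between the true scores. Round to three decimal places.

r_true = r_obs / √(r_xx · r_yy) = 0.643 / √(0.935 × 0.522) = 0.643 / √0.488070 = 0.643 / 0.6986 ≈ 0.920.

0.920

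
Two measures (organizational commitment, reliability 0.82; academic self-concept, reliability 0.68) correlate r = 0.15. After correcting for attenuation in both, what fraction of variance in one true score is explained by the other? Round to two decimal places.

0.04

Disattenuated r = 0.15 / √(0.82 × 0.68) = 0.15 / 0.7467 = 0.2009.
Shared true-score variance = 0.2009² = 0.0404 ≈ 0.04.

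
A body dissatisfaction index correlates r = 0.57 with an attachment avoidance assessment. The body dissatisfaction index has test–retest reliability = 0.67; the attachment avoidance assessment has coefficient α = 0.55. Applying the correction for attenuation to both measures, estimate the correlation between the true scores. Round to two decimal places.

r_true = r_obs / √(r_xx · r_yy) = 0.57 / √(0.67 × 0.55) = 0.57 / √0.3685 = 0.57 / 0.6070 ≈ 0.94.

0.94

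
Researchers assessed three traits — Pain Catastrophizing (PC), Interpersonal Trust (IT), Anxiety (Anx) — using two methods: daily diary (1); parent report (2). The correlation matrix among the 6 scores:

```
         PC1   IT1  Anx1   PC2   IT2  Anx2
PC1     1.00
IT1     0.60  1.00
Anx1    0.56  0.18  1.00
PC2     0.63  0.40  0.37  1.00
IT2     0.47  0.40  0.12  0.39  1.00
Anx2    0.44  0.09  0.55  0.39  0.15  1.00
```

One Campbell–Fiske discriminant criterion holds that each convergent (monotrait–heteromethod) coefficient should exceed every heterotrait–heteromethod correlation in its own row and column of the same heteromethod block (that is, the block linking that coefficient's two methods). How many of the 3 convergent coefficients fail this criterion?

1

Checking each validity diagonal entry against its comparison values:
PC (methods 1·2): 0.63 vs {0.47, 0.40, 0.44, 0.37} → pass.
IT (methods 1·2): 0.40 vs {0.40, 0.47, 0.09, 0.12} → fail.
Anx (methods 1·2): 0.55 vs {0.37, 0.44, 0.12, 0.09} → pass.
1 of 3 fail.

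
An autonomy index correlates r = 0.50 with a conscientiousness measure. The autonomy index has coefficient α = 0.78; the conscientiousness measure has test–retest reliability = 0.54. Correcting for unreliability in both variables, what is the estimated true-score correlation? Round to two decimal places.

r_true = r_obs / √(r_xx · r_yy) = 0.50 / √(0.78 × 0.54) = 0.50 / √0.4212 = 0.50 / 0.6490 ≈ 0.77.

0.77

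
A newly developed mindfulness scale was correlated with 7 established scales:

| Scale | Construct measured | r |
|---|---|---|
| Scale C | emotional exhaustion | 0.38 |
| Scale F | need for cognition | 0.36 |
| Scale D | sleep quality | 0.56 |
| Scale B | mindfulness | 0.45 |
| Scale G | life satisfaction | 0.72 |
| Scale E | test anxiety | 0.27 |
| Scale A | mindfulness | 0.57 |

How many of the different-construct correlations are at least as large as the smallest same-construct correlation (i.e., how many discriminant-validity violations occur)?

2

Convergent (same construct = mindfulness): Scale B, Scale A.
Smallest convergent = 0.45. Discriminant values: 0.38, 0.36, 0.56, 0.72, 0.27; count ≥ 0.45 → 2.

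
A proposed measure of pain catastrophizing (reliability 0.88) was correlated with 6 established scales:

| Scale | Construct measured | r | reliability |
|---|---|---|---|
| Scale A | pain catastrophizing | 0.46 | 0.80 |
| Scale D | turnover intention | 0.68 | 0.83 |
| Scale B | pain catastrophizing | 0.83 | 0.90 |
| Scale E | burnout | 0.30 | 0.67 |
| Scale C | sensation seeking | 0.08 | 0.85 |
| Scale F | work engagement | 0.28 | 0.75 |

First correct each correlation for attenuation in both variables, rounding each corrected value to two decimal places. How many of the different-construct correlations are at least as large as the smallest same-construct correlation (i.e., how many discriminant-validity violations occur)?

Disattenuated r (r / √(r_scale · r_new)):
  Scale A (conv): 0.46 / √(0.80·0.88) = 0.55
  Scale D (disc): 0.68 / √(0.83·0.88) = 0.80
  Scale B (conv): 0.83 / √(0.90·0.88) = 0.93
  Scale E (disc): 0.30 / √(0.67·0.88) = 0.39
  Scale C (disc): 0.08 / √(0.85·0.88) = 0.09
  Scale F (disc): 0.28 / √(0.75·0.88) = 0.34
Smallest convergent = 0.55. Discriminant values: 0.80, 0.39, 0.09, 0.34; count ≥ 0.55 → 1.

1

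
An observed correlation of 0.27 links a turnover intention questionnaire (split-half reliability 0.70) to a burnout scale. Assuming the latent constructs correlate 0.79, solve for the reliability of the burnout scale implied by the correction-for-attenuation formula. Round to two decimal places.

r_true = r_obs / √(r_xx · r_yy) ⇒ 0.79 = 0.27 / √(0.70 · r_yy).
√(0.70 · r_yy) = 0.27 / 0.79 = 0.3418; 0.70 · r_yy = 0.1168; r_yy = 0.1168 / 0.70 ≈ 0.17.

0.17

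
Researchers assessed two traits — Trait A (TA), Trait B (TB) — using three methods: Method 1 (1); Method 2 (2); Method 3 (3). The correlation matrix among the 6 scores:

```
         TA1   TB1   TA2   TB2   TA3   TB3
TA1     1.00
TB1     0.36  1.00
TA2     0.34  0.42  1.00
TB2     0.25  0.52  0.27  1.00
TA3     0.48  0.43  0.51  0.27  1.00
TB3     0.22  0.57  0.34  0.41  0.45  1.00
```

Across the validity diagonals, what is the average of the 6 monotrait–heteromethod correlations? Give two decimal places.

0.47

Convergent values: 0.34, 0.48, 0.51, 0.52, 0.57, 0.41; mean = 2.83/6 = 0.47.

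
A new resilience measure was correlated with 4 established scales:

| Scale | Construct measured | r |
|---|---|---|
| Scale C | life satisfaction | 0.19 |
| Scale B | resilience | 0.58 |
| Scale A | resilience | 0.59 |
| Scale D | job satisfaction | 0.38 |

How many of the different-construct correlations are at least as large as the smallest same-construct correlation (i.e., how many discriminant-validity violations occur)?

0

Convergent (same construct = resilience): Scale B, Scale A.
Smallest convergent = 0.58. Discriminant values: 0.19, 0.38; count ≥ 0.58 → 0.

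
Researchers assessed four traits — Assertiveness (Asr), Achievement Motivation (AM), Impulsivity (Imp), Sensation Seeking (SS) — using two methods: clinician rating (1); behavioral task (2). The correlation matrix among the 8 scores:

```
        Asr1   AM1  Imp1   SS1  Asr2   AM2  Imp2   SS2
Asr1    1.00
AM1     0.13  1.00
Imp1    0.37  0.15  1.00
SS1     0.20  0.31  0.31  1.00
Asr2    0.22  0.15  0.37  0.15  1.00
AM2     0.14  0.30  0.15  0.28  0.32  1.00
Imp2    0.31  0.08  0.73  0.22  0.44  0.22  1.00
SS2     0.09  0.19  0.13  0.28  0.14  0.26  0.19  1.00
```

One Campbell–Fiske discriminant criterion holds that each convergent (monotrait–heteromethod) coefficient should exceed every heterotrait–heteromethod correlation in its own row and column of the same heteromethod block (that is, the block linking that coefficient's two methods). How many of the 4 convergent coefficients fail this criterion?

2

Each convergent coefficient versus the relevant comparison correlations:
Asr (methods 1·2): 0.22 vs {0.14, 0.15, 0.31, 0.37, 0.09, 0.15} → fail.
AM (methods 1·2): 0.30 vs {0.15, 0.14, 0.08, 0.15, 0.19, 0.28} → pass.
Imp (methods 1·2): 0.73 vs {0.37, 0.31, 0.15, 0.08, 0.13, 0.22} → pass.
SS (methods 1·2): 0.28 vs {0.15, 0.09, 0.28, 0.19, 0.22, 0.13} → fail.
2 of 4 fail.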